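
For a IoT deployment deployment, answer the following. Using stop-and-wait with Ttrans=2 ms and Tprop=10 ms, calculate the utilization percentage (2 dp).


Given: Ttrans = 2 ms, Tprop = 10 ms
RTT = 2 * Tprop = 2 * 10 = 20 ms
U = Ttrans / (Ttrans + RTT)
U = 2 / (2 + 20)
U = 2 / 22 = 0.090909
U% = 9.09%

9.09


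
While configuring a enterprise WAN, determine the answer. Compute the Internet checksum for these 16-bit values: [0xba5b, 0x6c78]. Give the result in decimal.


Given words: [0xba5b, 0x6c78]
Step 1: Sum all words
Raw sum = 47707 + 27768 = 75475
Step 2: Fold carry: (9939 + 1) = 9940
One's complement = ~9940 & 0xFFFF = 55595

55595


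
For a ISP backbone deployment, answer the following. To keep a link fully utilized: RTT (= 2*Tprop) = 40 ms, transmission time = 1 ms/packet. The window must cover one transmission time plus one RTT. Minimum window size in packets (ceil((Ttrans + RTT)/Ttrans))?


Given: Ttrans = 1 ms, RTT = 40 ms (= 2 * Tprop, Tprop = 20 ms)
Time until first ACK returns = Ttrans + RTT = 1 + 40 = 41 ms
Need W * Ttrans >= Ttrans + RTT  ->  W >= (Ttrans + RTT) / Ttrans
(Ttrans + RTT) / Ttrans = 41 / 1 = 41
W_min = ceil(41) = 41

41


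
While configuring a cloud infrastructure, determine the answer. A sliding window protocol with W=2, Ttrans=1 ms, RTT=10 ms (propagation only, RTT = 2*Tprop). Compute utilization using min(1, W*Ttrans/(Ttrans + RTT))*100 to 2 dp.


Given: W = 2, Ttrans = 1 ms, RTT = 10 ms (= 2 * Tprop, Tprop = 5 ms)
Cycle time = Ttrans + RTT = 1 + 10 = 11 ms (first packet sent until its ACK returns)
W * Ttrans = 2 * 1 = 2 ms of sending per cycle
W * Ttrans / (Ttrans + RTT) = 2 / 11 = 0.181818
U = min(1, 0.181818) = 0.181818
U% = 18.18%

18.18


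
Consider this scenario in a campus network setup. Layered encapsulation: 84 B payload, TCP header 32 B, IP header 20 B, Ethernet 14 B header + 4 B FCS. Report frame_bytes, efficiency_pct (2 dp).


TCP segment = 84 + 32 = 116 B
IP packet = 116 + 20 = 136 B
Ethernet frame = 136 + 14 + 4 = 154 B
Efficiency = app / frame = 84 / 154 = 0.545455 = 54.5455% -> 54.55% (2 dp)

154, 54.55


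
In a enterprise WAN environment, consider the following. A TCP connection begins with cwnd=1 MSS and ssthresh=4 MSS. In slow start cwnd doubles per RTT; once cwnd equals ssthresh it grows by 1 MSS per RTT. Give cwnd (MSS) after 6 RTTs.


RTT 0: cwnd = 1 MSS (initial)
RTT 1: cwnd = 2 MSS (slow start, doubled)
RTT 2: cwnd = 4 MSS (slow start, doubled)
RTT 3: cwnd = 5 MSS (congestion avoidance, +1)
RTT 4: cwnd = 6 MSS (congestion avoidance, +1)
RTT 5: cwnd = 7 MSS (congestion avoidance, +1)
RTT 6: cwnd = 8 MSS (congestion avoidance, +1)

8


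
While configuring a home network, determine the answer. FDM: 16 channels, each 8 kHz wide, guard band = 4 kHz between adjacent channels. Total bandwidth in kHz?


Given: 16 channels, 8 kHz each, guard = 4 kHz
Channel bandwidth = 16 * 8 = 128 kHz
Guard bands = 15 gaps * 4 kHz = 60 kHz
Total = 128 + 60 = 188 kHz

188


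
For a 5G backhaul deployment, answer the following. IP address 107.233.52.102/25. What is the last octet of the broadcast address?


Given: IP = 107.233.52.102, prefix = /25
Host bits = 32 - 25 = 7
Network last octet = 102 AND mask = 0
Host part size = 2^7 - 1 = 127
Broadcast last octet = 0 OR 127 = 127

127


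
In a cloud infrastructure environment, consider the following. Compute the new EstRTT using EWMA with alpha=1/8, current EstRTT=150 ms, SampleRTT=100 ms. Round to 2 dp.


Given: EstRTT = 150 ms, SampleRTT = 100 ms, alpha = 1/8
New EstRTT = (1 - alpha) * EstRTT + alpha * SampleRTT
(7/8) * 150 = 131.25
(1/8) * 100 = 12.5
New EstRTT = 131.25 + 12.5 = 143.75 ms -> 143.75 ms (2 dp)

143.75


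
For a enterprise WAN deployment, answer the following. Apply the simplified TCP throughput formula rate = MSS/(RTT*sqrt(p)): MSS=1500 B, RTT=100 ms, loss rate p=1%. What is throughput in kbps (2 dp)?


Given: MSS = 1500 bytes, RTT = 100 ms, loss = 1%
RTT in seconds = 100 / 1000 = 0.1
Loss rate = 1% = 0.01
sqrt(loss) = sqrt(0.01) = 0.1
Throughput (bytes/s) = 1500 / (0.1 * 0.1) = 150000.0000
Throughput (kbps) = 150000.0000 * 8 / 1000 = 1200.000000 -> 1200.00 kbps (2 dp)

1200.00


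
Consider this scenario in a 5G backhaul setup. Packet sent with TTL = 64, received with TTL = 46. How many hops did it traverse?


Given: initial TTL = 64, received TTL = 46
Hops = initial TTL - received TTL
Hops = 64 - 46 = 18

18


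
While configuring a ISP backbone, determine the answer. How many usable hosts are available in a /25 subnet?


Given: subnet mask /25
Host bits = 32 - 25 = 7
Total addresses = 2^7 = 128
Usable hosts = 128 - 2 (network + broadcast) = 126

126


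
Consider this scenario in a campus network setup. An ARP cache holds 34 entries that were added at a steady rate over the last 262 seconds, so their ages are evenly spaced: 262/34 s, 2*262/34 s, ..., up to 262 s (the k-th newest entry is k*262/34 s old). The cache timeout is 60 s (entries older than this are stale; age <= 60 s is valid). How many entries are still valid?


Ages are k * 262/34 s for k = 1..34 (spacing = 7.7059 s).
Entry k is valid iff k * 262/34 <= 60 iff k <= 34 * 60 / 262 = 7.7863
n_valid = floor(7.7863) = 7
(n_stale = 34 - 7 = 27)

7


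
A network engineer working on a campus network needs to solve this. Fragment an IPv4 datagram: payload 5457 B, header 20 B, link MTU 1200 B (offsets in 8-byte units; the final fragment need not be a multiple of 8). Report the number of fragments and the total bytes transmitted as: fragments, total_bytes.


Max data per non-final fragment = floor((MTU - header)/8)*8 = floor((1200 - 20)/8)*8 = floor(1180/8)*8 = 1176 B
Final fragment needs no 8-byte alignment: it can carry up to MTU - header = 1180 B
Non-final fragments needed = ceil((payload - 1180) / 1176) = ceil(4277/1176) = ceil(3.6369) = 4
Number of fragments = 4 + 1 = 5
Fragment sizes (data): 4 * 1176 B + 753 B (last, 753 <= 1180 OK)
Total bytes sent = payload + n_frags * header = 5457 + 5*20 = 5457 + 100 = 5557 B

5, 5557


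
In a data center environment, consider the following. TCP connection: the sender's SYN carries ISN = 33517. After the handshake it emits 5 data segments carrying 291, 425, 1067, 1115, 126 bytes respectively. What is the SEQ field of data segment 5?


The SYN occupies sequence number ISN = 33517, so the first data byte is ISN + 1 = 33518.
SEQ of data segment i = (ISN + 1) + sum of payload sizes of segments 1..i-1.
Segment 1: SEQ = 33518, payload = 291 bytes
Segment 2: SEQ = 33809, payload = 425 bytes
Segment 3: SEQ = 34234, payload = 1067 bytes
Segment 4: SEQ = 35301, payload = 1115 bytes
Segment 5: SEQ = 36416, payload = 126 bytes
SEQ of segment 5 = 33518 + 291 + 425 + 1067 + 1115 = 36416

36416


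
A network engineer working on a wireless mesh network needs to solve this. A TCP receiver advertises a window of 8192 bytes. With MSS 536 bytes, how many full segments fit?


Given: RWND = 8192 bytes, MSS = 536 bytes
Full segments = floor(RWND / MSS)
Full segments = floor(8192 / 536)
Full segments = floor(15.2836) = 15

15


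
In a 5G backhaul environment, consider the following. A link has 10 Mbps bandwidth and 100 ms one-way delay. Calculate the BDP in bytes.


Given: bandwidth = 10 Mbps, delay = 100 ms
BDP in bits = 10 * 10^6 * 100 / 1000
BDP in bits = 1000000
BDP in bytes = 1000000 / 8 = 125000

125000


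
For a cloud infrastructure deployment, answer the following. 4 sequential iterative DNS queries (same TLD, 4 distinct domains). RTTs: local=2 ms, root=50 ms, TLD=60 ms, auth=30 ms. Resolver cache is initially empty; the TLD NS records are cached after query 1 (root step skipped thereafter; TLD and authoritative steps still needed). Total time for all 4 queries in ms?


Lookup 1 (cold cache): local + root + TLD + auth = 2 + 50 + 60 + 30 = 142 ms
Lookups 2..4 (TLD NS cached -> skip root; new domain -> still ask TLD and auth): local + TLD + auth = 2 + 60 + 30 = 92 ms each
Remaining 3 lookups: 3 * 92 = 276 ms
Total = 142 + 276 = 418 ms

418


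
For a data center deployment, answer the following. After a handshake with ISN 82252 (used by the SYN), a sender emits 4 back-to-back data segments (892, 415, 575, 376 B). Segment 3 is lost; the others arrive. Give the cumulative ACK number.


SYN uses sequence number 82252; first data byte = ISN + 1 = 82253.
Segment 1: SEQ = 82253, len = 892 B, covers [82253, 83144]
Segment 2: SEQ = 83145, len = 415 B, covers [83145, 83559]
Segment 3: SEQ = 83560, len = 575 B, covers [83560, 84134] [LOST]
Segment 4: SEQ = 84135, len = 376 B, covers [84135, 84510]
In-order data received: bytes [82253, 83559] (segments 1..2).
Segment 3 missing -> gap begins at byte 83560; later segments buffered out of order.
Cumulative ACK = next expected in-order byte = 82253 + 892 + 415 = 83560

83560


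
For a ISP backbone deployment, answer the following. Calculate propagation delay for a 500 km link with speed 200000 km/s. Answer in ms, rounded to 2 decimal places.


Given: distance = 500 km, speed = 200000 km/s
Delay = distance / speed = 500 / 200000 seconds
Delay in ms = 500 * 1000 / 200000
Delay = 2.5000 ms
Rounded to 2 dp = 2.50 ms

2.50


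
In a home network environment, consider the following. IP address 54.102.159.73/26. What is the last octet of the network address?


Given: IP = 54.102.159.73, prefix = /26
Subnet mask = 255.255.255.192
Last octet of IP: 73
Last octet of mask: 192
Network last octet = 73 AND 192 = 64

64


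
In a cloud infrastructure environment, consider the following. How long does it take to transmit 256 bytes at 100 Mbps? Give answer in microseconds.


Given: packet = 256 bytes, bandwidth = 100 Mbps
Packet in bits = 256 * 8 = 2048 bits
Bandwidth = 100 * 10^6 = 100000000 bps
Time = 2048 / 100000000 seconds
Time in us = 2048 * 10^6 / 100000000 = 20.48

20.48


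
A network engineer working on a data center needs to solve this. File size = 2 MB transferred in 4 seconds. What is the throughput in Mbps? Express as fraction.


Given: file = 2 MB, time = 4 s
File in Mb = 2 * 8 = 16 Mb
Throughput = 16 / 4 Mbps
Throughput = 4 Mbps

4


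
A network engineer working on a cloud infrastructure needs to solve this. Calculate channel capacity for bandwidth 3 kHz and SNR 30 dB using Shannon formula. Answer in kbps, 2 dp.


Given: B = 3 kHz, SNR = 30 dB
SNR linear = 10^(30/10) = 1000
1 + SNR = 1001
log2(1001) = 9.9672262588
C = 3 * 1000 * 9.9672262588 = 29901.6788 bps
C = 29.901679 kbps -> 29.90 kbps (2 dp)

29.90


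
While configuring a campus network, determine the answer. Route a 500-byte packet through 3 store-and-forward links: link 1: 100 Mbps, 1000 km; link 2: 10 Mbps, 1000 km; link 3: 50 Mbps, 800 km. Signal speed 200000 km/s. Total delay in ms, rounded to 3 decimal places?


Packet = 500 bytes = 4000 bits. Store-and-forward: sum (t_trans + t_prop) per link.
Link 1: t_trans = 4000/(100*10^6) s = 0.0400 ms; t_prop = 1000/200000 s = 5.0000 ms; subtotal = 5.0400 ms
Link 2: t_trans = 4000/(10*10^6) s = 0.4000 ms; t_prop = 1000/200000 s = 5.0000 ms; subtotal = 5.4000 ms
Link 3: t_trans = 4000/(50*10^6) s = 0.0800 ms; t_prop = 800/200000 s = 4.0000 ms; subtotal = 4.0800 ms
End-to-end = 5.0400 + 5.4000 + 4.0800 = 14.5200 ms -> 14.520 ms (3 dp)

14.520


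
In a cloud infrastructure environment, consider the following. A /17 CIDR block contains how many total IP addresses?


Given: CIDR prefix /17
Host bits = 32 - 17 = 15
Total addresses = 2^15 = 32768

32768


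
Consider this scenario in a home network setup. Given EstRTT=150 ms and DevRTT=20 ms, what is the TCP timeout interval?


Given: EstRTT = 150 ms, DevRTT = 20 ms
Timeout = EstRTT + 4 * DevRTT
4 * DevRTT = 4 * 20 = 80
Timeout = 150 + 80 = 230 ms

230


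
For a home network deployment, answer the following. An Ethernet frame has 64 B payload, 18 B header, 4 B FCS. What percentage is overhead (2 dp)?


Given: payload = 64 B, header = 18 B, trailer = 4 B
Overhead bytes = header + trailer = 18 + 4 = 22
Total frame = payload + overhead = 64 + 22 = 86
Overhead % = 22 / 86 * 100 = 25.5814% -> 25.58% (2 dp)

25.58


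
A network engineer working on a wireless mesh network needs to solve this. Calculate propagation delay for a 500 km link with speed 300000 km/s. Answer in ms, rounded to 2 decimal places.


Given: distance = 500 km, speed = 300000 km/s
Delay = distance / speed = 500 / 300000 seconds
Delay in ms = 500 * 1000 / 300000
Delay = 1.6667 ms
Rounded to 2 dp = 1.67 ms

1.67


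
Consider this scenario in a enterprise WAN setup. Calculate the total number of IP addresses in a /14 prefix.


Given: CIDR prefix /14
Host bits = 32 - 14 = 18
Total addresses = 2^18 = 262144

262144


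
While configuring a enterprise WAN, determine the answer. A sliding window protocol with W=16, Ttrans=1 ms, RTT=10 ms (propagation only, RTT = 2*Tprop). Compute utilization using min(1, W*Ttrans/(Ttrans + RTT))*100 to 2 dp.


Given: W = 16, Ttrans = 1 ms, RTT = 10 ms (= 2 * Tprop, Tprop = 5 ms)
Cycle time = Ttrans + RTT = 1 + 10 = 11 ms (first packet sent until its ACK returns)
W * Ttrans = 16 * 1 = 16 ms of sending per cycle
W * Ttrans / (Ttrans + RTT) = 16 / 11 = 1.454545
U = min(1, 1.454545) = 1.000000
U% = 100.00%

100.00


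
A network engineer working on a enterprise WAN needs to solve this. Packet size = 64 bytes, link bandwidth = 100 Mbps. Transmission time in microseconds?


Given: packet = 64 bytes, bandwidth = 100 Mbps
Packet in bits = 64 * 8 = 512 bits
Bandwidth = 100 * 10^6 = 100000000 bps
Time = 512 / 100000000 seconds
Time in us = 512 * 10^6 / 100000000 = 5.12

5.12


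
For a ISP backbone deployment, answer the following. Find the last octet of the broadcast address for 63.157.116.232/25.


Given: IP = 63.157.116.232, prefix = /25
Host bits = 32 - 25 = 7
Network last octet = 232 AND mask = 128
Host part size = 2^7 - 1 = 127
Broadcast last octet = 128 OR 127 = 255

255


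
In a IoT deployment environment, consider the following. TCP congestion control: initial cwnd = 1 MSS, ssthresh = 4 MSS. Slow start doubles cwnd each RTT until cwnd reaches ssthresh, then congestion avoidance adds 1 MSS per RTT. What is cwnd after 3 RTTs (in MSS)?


RTT 0: cwnd = 1 MSS (initial)
RTT 1: cwnd = 2 MSS (slow start, doubled)
RTT 2: cwnd = 4 MSS (slow start, doubled)
RTT 3: cwnd = 5 MSS (congestion avoidance, +1)

5


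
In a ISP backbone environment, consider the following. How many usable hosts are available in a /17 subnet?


Given: subnet mask /17
Host bits = 32 - 17 = 15
Total addresses = 2^15 = 32768
Usable hosts = 32768 - 2 (network + broadcast) = 32766

32766


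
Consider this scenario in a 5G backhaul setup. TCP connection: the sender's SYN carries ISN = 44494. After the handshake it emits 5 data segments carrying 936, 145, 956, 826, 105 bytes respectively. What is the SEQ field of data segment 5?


The SYN occupies sequence number ISN = 44494, so the first data byte is ISN + 1 = 44495.
SEQ of data segment i = (ISN + 1) + sum of payload sizes of segments 1..i-1.
Segment 1: SEQ = 44495, payload = 936 bytes
Segment 2: SEQ = 45431, payload = 145 bytes
Segment 3: SEQ = 45576, payload = 956 bytes
Segment 4: SEQ = 46532, payload = 826 bytes
Segment 5: SEQ = 47358, payload = 105 bytes
SEQ of segment 5 = 44495 + 936 + 145 + 956 + 826 = 47358

47358


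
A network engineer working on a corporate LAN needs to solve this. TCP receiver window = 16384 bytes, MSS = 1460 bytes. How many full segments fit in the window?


Given: RWND = 16384 bytes, MSS = 1460 bytes
Full segments = floor(RWND / MSS)
Full segments = floor(16384 / 1460)
Full segments = floor(11.2219) = 11

11


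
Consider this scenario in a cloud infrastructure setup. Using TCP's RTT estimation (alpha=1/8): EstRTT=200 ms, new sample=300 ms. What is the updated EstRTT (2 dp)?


Given: EstRTT = 200 ms, SampleRTT = 300 ms, alpha = 1/8
New EstRTT = (1 - alpha) * EstRTT + alpha * SampleRTT
(7/8) * 200 = 175
(1/8) * 300 = 37.5
New EstRTT = 175 + 37.5 = 212.5 ms -> 212.50 ms (2 dp)

212.50


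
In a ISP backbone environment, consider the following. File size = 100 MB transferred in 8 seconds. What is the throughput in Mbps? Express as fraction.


Given: file = 100 MB, time = 8 s
File in Mb = 100 * 8 = 800 Mb
Throughput = 800 / 8 Mbps
Throughput = 100 Mbps

100


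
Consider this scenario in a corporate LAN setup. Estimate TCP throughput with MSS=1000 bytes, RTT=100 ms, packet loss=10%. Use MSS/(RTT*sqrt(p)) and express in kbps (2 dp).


Given: MSS = 1000 bytes, RTT = 100 ms, loss = 10%
RTT in seconds = 100 / 1000 = 0.1
Loss rate = 10% = 0.1
sqrt(loss) = sqrt(0.1) = 0.316227766017
Throughput (bytes/s) = 1000 / (0.1 * 0.316227766017) = 31622.7766
Throughput (kbps) = 31622.7766 * 8 / 1000 = 252.982213 -> 252.98 kbps (2 dp)

252.98


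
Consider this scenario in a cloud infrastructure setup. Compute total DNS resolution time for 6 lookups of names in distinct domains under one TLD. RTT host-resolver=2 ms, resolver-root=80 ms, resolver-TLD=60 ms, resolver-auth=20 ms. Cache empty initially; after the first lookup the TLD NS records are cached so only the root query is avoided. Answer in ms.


Lookup 1 (cold cache): local + root + TLD + auth = 2 + 80 + 60 + 20 = 162 ms
Lookups 2..6 (TLD NS cached -> skip root; new domain -> still ask TLD and auth): local + TLD + auth = 2 + 60 + 20 = 82 ms each
Remaining 5 lookups: 5 * 82 = 410 ms
Total = 162 + 410 = 572 ms

572


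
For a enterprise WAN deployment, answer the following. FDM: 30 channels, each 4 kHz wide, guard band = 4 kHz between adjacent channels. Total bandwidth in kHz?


Given: 30 channels, 4 kHz each, guard = 4 kHz
Channel bandwidth = 30 * 4 = 120 kHz
Guard bands = 29 gaps * 4 kHz = 116 kHz
Total = 120 + 116 = 236 kHz

236


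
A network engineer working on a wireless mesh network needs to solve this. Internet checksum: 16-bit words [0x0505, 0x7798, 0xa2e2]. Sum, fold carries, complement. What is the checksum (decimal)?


Given words: [0x0505, 0x7798, 0xa2e2]
Step 1: Sum all words
Raw sum = 1285 + 30616 + 41698 = 73599
Step 2: Fold carry: (8063 + 1) = 8064
One's complement = ~8064 & 0xFFFF = 57471

57471


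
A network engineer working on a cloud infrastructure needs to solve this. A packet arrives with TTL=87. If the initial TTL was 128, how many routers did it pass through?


Given: initial TTL = 128, received TTL = 87
Hops = initial TTL - received TTL
Hops = 128 - 87 = 41

41


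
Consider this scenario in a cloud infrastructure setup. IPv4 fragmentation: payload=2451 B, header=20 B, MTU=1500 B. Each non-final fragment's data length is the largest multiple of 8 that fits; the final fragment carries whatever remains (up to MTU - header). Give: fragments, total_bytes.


Max data per non-final fragment = floor((MTU - header)/8)*8 = floor((1500 - 20)/8)*8 = floor(1480/8)*8 = 1480 B
Final fragment needs no 8-byte alignment: it can carry up to MTU - header = 1480 B
Non-final fragments needed = ceil((payload - 1480) / 1480) = ceil(971/1480) = ceil(0.6561) = 1
Number of fragments = 1 + 1 = 2
Fragment sizes (data): 1 * 1480 B + 971 B (last, 971 <= 1480 OK)
Total bytes sent = payload + n_frags * header = 2451 + 2*20 = 2451 + 40 = 2491 B

2, 2491


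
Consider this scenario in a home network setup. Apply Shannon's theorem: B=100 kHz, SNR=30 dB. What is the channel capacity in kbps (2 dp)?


Given: B = 100 kHz, SNR = 30 dB
SNR linear = 10^(30/10) = 1000
1 + SNR = 1001
log2(1001) = 9.9672262588
C = 100 * 1000 * 9.9672262588 = 996722.6259 bps
C = 996.722626 kbps -> 996.72 kbps (2 dp)

996.72


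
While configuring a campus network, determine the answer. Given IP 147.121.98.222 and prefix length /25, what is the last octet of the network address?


Given: IP = 147.121.98.222, prefix = /25
Subnet mask = 255.255.255.128
Last octet of IP: 222
Last octet of mask: 128
Network last octet = 222 AND 128 = 128

128


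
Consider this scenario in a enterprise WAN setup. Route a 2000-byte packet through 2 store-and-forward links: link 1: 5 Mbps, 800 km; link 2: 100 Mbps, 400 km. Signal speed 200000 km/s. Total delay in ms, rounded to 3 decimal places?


Packet = 2000 bytes = 16000 bits. Store-and-forward: sum (t_trans + t_prop) per link.
Link 1: t_trans = 16000/(5*10^6) s = 3.2000 ms; t_prop = 800/200000 s = 4.0000 ms; subtotal = 7.2000 ms
Link 2: t_trans = 16000/(100*10^6) s = 0.1600 ms; t_prop = 400/200000 s = 2.0000 ms; subtotal = 2.1600 ms
End-to-end = 7.2000 + 2.1600 = 9.3600 ms -> 9.360 ms (3 dp)

9.360


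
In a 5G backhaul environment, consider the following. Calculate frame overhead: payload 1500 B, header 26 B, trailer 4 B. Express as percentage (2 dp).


Given: payload = 1500 B, header = 26 B, trailer = 4 B
Overhead bytes = header + trailer = 26 + 4 = 30
Total frame = payload + overhead = 1500 + 30 = 1530
Overhead % = 30 / 1530 * 100 = 1.9608% -> 1.96% (2 dp)

1.96


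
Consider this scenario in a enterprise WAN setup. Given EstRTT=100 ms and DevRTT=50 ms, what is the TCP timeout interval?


Given: EstRTT = 100 ms, DevRTT = 50 ms
Timeout = EstRTT + 4 * DevRTT
4 * DevRTT = 4 * 50 = 200
Timeout = 100 + 200 = 300 ms

300


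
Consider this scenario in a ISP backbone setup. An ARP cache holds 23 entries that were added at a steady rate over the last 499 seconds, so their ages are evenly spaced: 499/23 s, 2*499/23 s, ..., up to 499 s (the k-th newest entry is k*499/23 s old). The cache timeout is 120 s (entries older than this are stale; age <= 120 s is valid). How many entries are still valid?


Ages are k * 499/23 s for k = 1..23 (spacing = 21.6957 s).
Entry k is valid iff k * 499/23 <= 120 iff k <= 23 * 120 / 499 = 5.5311
n_valid = floor(5.5311) = 5
(n_stale = 23 - 5 = 18)

5


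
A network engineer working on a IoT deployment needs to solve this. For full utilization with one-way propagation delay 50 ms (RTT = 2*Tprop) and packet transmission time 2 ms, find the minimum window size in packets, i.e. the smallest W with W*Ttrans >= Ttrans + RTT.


Given: Ttrans = 2 ms, RTT = 100 ms (= 2 * Tprop, Tprop = 50 ms)
Time until first ACK returns = Ttrans + RTT = 2 + 100 = 102 ms
Need W * Ttrans >= Ttrans + RTT  ->  W >= (Ttrans + RTT) / Ttrans
(Ttrans + RTT) / Ttrans = 102 / 2 = 51
W_min = ceil(51) = 51

51


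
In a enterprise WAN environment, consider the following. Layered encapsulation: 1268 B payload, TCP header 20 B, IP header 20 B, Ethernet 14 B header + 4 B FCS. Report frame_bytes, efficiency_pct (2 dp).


TCP segment = 1268 + 20 = 1288 B
IP packet = 1288 + 20 = 1308 B
Ethernet frame = 1308 + 14 + 4 = 1326 B
Efficiency = app / frame = 1268 / 1326 = 0.956259 = 95.6259% -> 95.63% (2 dp)

1326, 95.63


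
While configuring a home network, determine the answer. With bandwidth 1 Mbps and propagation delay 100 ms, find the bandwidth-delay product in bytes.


Given: bandwidth = 1 Mbps, delay = 100 ms
BDP in bits = 1 * 10^6 * 100 / 1000
BDP in bits = 100000
BDP in bytes = 100000 / 8 = 12500

12500


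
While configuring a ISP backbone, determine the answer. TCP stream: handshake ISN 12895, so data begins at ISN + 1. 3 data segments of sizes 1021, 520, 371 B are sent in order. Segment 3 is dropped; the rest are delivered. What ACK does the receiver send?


SYN uses sequence number 12895; first data byte = ISN + 1 = 12896.
Segment 1: SEQ = 12896, len = 1021 B, covers [12896, 13916]
Segment 2: SEQ = 13917, len = 520 B, covers [13917, 14436]
Segment 3: SEQ = 14437, len = 371 B, covers [14437, 14807] [LOST]
In-order data received: bytes [12896, 14436] (segments 1..2).
Segment 3 missing -> gap begins at byte 14437.
Cumulative ACK = next expected in-order byte = 12896 + 1021 + 520 = 14437

14437


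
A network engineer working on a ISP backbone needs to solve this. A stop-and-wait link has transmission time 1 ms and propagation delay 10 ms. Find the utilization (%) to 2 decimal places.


Given: Ttrans = 1 ms, Tprop = 10 ms
RTT = 2 * Tprop = 2 * 10 = 20 ms
U = Ttrans / (Ttrans + RTT)
U = 1 / (1 + 20)
U = 1 / 21 = 0.047619
U% = 4.76%

4.76


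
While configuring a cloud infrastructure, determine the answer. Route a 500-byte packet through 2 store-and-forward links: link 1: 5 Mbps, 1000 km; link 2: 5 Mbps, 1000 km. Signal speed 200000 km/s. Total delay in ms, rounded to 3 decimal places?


Packet = 500 bytes = 4000 bits. Store-and-forward: sum (t_trans + t_prop) per link.
Link 1: t_trans = 4000/(5*10^6) s = 0.8000 ms; t_prop = 1000/200000 s = 5.0000 ms; subtotal = 5.8000 ms
Link 2: t_trans = 4000/(5*10^6) s = 0.8000 ms; t_prop = 1000/200000 s = 5.0000 ms; subtotal = 5.8000 ms
End-to-end = 5.8000 + 5.8000 = 11.6000 ms -> 11.600 ms (3 dp)

11.600


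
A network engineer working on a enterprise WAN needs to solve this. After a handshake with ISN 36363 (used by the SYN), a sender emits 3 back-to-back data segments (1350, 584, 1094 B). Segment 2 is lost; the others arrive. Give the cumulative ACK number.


SYN uses sequence number 36363; first data byte = ISN + 1 = 36364.
Segment 1: SEQ = 36364, len = 1350 B, covers [36364, 37713]
Segment 2: SEQ = 37714, len = 584 B, covers [37714, 38297] [LOST]
Segment 3: SEQ = 38298, len = 1094 B, covers [38298, 39391]
In-order data received: bytes [36364, 37713] (segments 1..1).
Segment 2 missing -> gap begins at byte 37714; later segments buffered out of order.
Cumulative ACK = next expected in-order byte = 36364 + 1350 = 37714

37714


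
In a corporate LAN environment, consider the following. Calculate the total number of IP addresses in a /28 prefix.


Given: CIDR prefix /28
Host bits = 32 - 28 = 4
Total addresses = 2^4 = 16

16


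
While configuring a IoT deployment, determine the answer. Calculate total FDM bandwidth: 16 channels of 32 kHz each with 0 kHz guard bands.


Given: 16 channels, 32 kHz each, guard = 0 kHz
Channel bandwidth = 16 * 32 = 512 kHz
Guard bands = 15 gaps * 0 kHz = 0 kHz
Total = 512 + 0 = 512 kHz

512


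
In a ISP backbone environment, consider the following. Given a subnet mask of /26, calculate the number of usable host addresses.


Given: subnet mask /26
Host bits = 32 - 26 = 6
Total addresses = 2^6 = 64
Usable hosts = 64 - 2 (network + broadcast) = 62

62


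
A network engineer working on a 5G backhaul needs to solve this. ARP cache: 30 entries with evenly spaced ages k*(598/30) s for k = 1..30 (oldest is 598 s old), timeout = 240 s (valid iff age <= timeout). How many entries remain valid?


Ages are k * 598/30 s for k = 1..30 (spacing = 19.9333 s).
Entry k is valid iff k * 598/30 <= 240 iff k <= 30 * 240 / 598 = 12.0401
n_valid = floor(12.0401) = 12
(n_stale = 30 - 12 = 18)

12


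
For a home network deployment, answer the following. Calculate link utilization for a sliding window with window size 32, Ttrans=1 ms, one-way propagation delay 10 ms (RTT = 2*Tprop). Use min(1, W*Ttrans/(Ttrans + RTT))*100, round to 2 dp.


Given: W = 32, Ttrans = 1 ms, RTT = 20 ms (= 2 * Tprop, Tprop = 10 ms)
Cycle time = Ttrans + RTT = 1 + 20 = 21 ms (first packet sent until its ACK returns)
W * Ttrans = 32 * 1 = 32 ms of sending per cycle
W * Ttrans / (Ttrans + RTT) = 32 / 21 = 1.523810
U = min(1, 1.523810) = 1.000000
U% = 100.00%

100.00


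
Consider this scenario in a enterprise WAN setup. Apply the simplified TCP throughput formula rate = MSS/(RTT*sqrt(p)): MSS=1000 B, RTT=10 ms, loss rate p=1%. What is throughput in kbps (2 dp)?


Given: MSS = 1000 bytes, RTT = 10 ms, loss = 1%
RTT in seconds = 10 / 1000 = 0.01
Loss rate = 1% = 0.01
sqrt(loss) = sqrt(0.01) = 0.1
Throughput (bytes/s) = 1000 / (0.01 * 0.1) = 1000000.0000
Throughput (kbps) = 1000000.0000 * 8 / 1000 = 8000.000000 -> 8000.00 kbps (2 dp)

8000.00


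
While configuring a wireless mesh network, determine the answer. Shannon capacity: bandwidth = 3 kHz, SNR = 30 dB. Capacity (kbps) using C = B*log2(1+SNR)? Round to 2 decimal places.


Given: B = 3 kHz, SNR = 30 dB
SNR linear = 10^(30/10) = 1000
1 + SNR = 1001
log2(1001) = 9.9672262588
C = 3 * 1000 * 9.9672262588 = 29901.6788 bps
C = 29.901679 kbps -> 29.90 kbps (2 dp)

29.90


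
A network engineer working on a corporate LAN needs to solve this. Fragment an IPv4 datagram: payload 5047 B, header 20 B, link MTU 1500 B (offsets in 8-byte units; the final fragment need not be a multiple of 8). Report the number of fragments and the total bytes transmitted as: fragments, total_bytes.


Max data per non-final fragment = floor((MTU - header)/8)*8 = floor((1500 - 20)/8)*8 = floor(1480/8)*8 = 1480 B
Final fragment needs no 8-byte alignment: it can carry up to MTU - header = 1480 B
Non-final fragments needed = ceil((payload - 1480) / 1480) = ceil(3567/1480) = ceil(2.4101) = 3
Number of fragments = 3 + 1 = 4
Fragment sizes (data): 3 * 1480 B + 607 B (last, 607 <= 1480 OK)
Total bytes sent = payload + n_frags * header = 5047 + 4*20 = 5047 + 80 = 5127 B

4, 5127


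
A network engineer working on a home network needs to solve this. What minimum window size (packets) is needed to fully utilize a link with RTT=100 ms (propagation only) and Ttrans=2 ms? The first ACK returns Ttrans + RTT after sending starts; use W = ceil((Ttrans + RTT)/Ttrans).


Given: Ttrans = 2 ms, RTT = 100 ms (= 2 * Tprop, Tprop = 50 ms)
Time until first ACK returns = Ttrans + RTT = 2 + 100 = 102 ms
Need W * Ttrans >= Ttrans + RTT  ->  W >= (Ttrans + RTT) / Ttrans
(Ttrans + RTT) / Ttrans = 102 / 2 = 51
W_min = ceil(51) = 51

51


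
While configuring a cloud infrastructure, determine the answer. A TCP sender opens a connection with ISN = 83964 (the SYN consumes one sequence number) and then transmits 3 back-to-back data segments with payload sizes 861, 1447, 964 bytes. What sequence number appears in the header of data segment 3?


The SYN occupies sequence number ISN = 83964, so the first data byte is ISN + 1 = 83965.
SEQ of data segment i = (ISN + 1) + sum of payload sizes of segments 1..i-1.
Segment 1: SEQ = 83965, payload = 861 bytes
Segment 2: SEQ = 84826, payload = 1447 bytes
Segment 3: SEQ = 86273, payload = 964 bytes
SEQ of segment 3 = 83965 + 861 + 1447 = 86273

86273


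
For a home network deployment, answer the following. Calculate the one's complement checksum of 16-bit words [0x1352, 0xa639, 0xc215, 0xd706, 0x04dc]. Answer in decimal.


Given words: [0x1352, 0xa639, 0xc215, 0xd706, 0x04dc]
Step 1: Sum all words
Raw sum = 4946 + 42553 + 49685 + 55046 + 1244 = 153474
Step 2: Fold carry: (22402 + 2) = 22404
One's complement = ~22404 & 0xFFFF = 43131

43131


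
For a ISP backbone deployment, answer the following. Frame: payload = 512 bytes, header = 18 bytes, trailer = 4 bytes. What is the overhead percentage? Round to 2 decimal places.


Given: payload = 512 B, header = 18 B, trailer = 4 B
Overhead bytes = header + trailer = 18 + 4 = 22
Total frame = payload + overhead = 512 + 22 = 534
Overhead % = 22 / 534 * 100 = 4.1199% -> 4.12% (2 dp)

4.12


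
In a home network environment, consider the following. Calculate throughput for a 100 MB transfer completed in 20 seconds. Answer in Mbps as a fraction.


Given: file = 100 MB, time = 20 s
File in Mb = 100 * 8 = 800 Mb
Throughput = 800 / 20 Mbps
Throughput = 40 Mbps

40


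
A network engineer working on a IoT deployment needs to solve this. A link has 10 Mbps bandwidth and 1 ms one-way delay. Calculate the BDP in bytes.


Given: bandwidth = 10 Mbps, delay = 1 ms
BDP in bits = 10 * 10^6 * 1 / 1000
BDP in bits = 10000
BDP in bytes = 10000 / 8 = 1250

1250


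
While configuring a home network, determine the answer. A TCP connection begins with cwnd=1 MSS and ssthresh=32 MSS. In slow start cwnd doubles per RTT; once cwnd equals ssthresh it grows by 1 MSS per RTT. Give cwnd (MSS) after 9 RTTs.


RTT 0: cwnd = 1 MSS (initial)
RTT 1: cwnd = 2 MSS (slow start, doubled)
RTT 2: cwnd = 4 MSS (slow start, doubled)
RTT 3: cwnd = 8 MSS (slow start, doubled)
RTT 4: cwnd = 16 MSS (slow start, doubled)
RTT 5: cwnd = 32 MSS (slow start, doubled)
RTT 6: cwnd = 33 MSS (congestion avoidance, +1)
RTT 7: cwnd = 34 MSS (congestion avoidance, +1)
RTT 8: cwnd = 35 MSS (congestion avoidance, +1)
RTT 9: cwnd = 36 MSS (congestion avoidance, +1)

36


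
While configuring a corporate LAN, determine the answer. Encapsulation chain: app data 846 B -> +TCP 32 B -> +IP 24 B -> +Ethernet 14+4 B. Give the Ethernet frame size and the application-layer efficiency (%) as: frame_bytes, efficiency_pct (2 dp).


TCP segment = 846 + 32 = 878 B
IP packet = 878 + 24 = 902 B
Ethernet frame = 902 + 14 + 4 = 920 B
Efficiency = app / frame = 846 / 920 = 0.919565 = 91.9565% -> 91.96% (2 dp)

920, 91.96


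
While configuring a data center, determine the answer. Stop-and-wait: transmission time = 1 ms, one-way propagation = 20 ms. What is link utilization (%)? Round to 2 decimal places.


Given: Ttrans = 1 ms, Tprop = 20 ms
RTT = 2 * Tprop = 2 * 20 = 40 ms
U = Ttrans / (Ttrans + RTT)
U = 1 / (1 + 40)
U = 1 / 41 = 0.02439
U% = 2.44%

2.44


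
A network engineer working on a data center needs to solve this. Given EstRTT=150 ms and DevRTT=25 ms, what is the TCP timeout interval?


Given: EstRTT = 150 ms, DevRTT = 25 ms
Timeout = EstRTT + 4 * DevRTT
4 * DevRTT = 4 * 25 = 100
Timeout = 150 + 100 = 250 ms

250


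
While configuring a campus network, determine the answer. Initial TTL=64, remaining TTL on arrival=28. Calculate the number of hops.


Given: initial TTL = 64, received TTL = 28
Hops = initial TTL - received TTL
Hops = 64 - 28 = 36

36


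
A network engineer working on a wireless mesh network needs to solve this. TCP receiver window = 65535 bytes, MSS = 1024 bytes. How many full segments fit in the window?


Given: RWND = 65535 bytes, MSS = 1024 bytes
Full segments = floor(RWND / MSS)
Full segments = floor(65535 / 1024)
Full segments = floor(63.999) = 63

63


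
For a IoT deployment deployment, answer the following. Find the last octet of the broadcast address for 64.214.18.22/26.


Given: IP = 64.214.18.22, prefix = /26
Host bits = 32 - 26 = 6
Network last octet = 22 AND mask = 0
Host part size = 2^6 - 1 = 63
Broadcast last octet = 0 OR 63 = 63

63


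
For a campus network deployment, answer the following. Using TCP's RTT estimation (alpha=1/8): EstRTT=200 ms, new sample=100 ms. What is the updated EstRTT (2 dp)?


Given: EstRTT = 200 ms, SampleRTT = 100 ms, alpha = 1/8
New EstRTT = (1 - alpha) * EstRTT + alpha * SampleRTT
(7/8) * 200 = 175
(1/8) * 100 = 12.5
New EstRTT = 175 + 12.5 = 187.5 ms -> 187.50 ms (2 dp)

187.50


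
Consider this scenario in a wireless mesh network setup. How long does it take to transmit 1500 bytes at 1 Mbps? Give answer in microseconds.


Given: packet = 1500 bytes, bandwidth = 1 Mbps
Packet in bits = 1500 * 8 = 12000 bits
Bandwidth = 1 * 10^6 = 1000000 bps
Time = 12000 / 1000000 seconds
Time in us = 12000 * 10^6 / 1000000 = 12000

12000


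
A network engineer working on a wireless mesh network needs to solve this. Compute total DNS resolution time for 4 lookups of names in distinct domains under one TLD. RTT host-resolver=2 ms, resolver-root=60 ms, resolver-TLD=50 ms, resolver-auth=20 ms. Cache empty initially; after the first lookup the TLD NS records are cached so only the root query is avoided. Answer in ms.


Lookup 1 (cold cache): local + root + TLD + auth = 2 + 60 + 50 + 20 = 132 ms
Lookups 2..4 (TLD NS cached -> skip root; new domain -> still ask TLD and auth): local + TLD + auth = 2 + 50 + 20 = 72 ms each
Remaining 3 lookups: 3 * 72 = 216 ms
Total = 132 + 216 = 348 ms

348


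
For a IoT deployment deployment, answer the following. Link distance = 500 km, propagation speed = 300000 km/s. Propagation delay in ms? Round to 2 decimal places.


Given: distance = 500 km, speed = 300000 km/s
Delay = distance / speed = 500 / 300000 seconds
Delay in ms = 500 * 1000 / 300000
Delay = 1.6667 ms
Rounded to 2 dp = 1.67 ms

1.67


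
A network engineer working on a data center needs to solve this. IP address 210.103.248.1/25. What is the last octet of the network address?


Given: IP = 210.103.248.1, prefix = /25
Subnet mask = 255.255.255.128
Last octet of IP: 1
Last octet of mask: 128
Network last octet = 1 AND 128 = 0

0


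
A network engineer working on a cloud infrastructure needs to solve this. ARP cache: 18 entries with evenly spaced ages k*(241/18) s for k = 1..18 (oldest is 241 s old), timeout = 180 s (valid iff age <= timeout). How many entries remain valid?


Ages are k * 241/18 s for k = 1..18 (spacing = 13.3889 s).
Entry k is valid iff k * 241/18 <= 180 iff k <= 18 * 180 / 241 = 13.4440
n_valid = floor(13.4440) = 13
(n_stale = 18 - 13 = 5)

13


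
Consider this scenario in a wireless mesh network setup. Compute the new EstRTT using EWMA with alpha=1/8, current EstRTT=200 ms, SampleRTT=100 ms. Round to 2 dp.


Given: EstRTT = 200 ms, SampleRTT = 100 ms, alpha = 1/8
New EstRTT = (1 - alpha) * EstRTT + alpha * SampleRTT
(7/8) * 200 = 175
(1/8) * 100 = 12.5
New EstRTT = 175 + 12.5 = 187.5 ms -> 187.50 ms (2 dp)

187.50


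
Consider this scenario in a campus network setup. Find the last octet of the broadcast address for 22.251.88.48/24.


Given: IP = 22.251.88.48, prefix = /24
Host bits = 32 - 24 = 8
Network last octet = 48 AND mask = 0
Host part size = 2^8 - 1 = 255
Broadcast last octet = 0 OR 255 = 255

255


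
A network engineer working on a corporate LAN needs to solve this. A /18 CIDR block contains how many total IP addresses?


Given: CIDR prefix /18
Host bits = 32 - 18 = 14
Total addresses = 2^14 = 16384

16384


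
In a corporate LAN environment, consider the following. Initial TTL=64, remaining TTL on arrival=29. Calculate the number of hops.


Given: initial TTL = 64, received TTL = 29
Hops = initial TTL - received TTL
Hops = 64 - 29 = 35

35


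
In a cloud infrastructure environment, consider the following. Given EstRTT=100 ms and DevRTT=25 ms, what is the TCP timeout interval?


Given: EstRTT = 100 ms, DevRTT = 25 ms
Timeout = EstRTT + 4 * DevRTT
4 * DevRTT = 4 * 25 = 100
Timeout = 100 + 100 = 200 ms

200


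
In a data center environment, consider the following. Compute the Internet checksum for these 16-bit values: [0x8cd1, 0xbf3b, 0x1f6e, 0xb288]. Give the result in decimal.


Given words: [0x8cd1, 0xbf3b, 0x1f6e, 0xb288]
Step 1: Sum all words
Raw sum = 36049 + 48955 + 8046 + 45704 = 138754
Step 2: Fold carry: (7682 + 2) = 7684
One's complement = ~7684 & 0xFFFF = 57851

57851


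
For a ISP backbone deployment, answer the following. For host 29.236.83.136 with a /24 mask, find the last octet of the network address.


Given: IP = 29.236.83.136, prefix = /24
Subnet mask = 255.255.255.0
Last octet of IP: 136
Last octet of mask: 0
Network last octet = 136 AND 0 = 0

0


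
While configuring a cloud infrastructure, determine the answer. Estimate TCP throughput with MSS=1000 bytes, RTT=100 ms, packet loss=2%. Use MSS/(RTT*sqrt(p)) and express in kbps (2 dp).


Given: MSS = 1000 bytes, RTT = 100 ms, loss = 2%
RTT in seconds = 100 / 1000 = 0.1
Loss rate = 2% = 0.02
sqrt(loss) = sqrt(0.02) = 0.141421356237
Throughput (bytes/s) = 1000 / (0.1 * 0.141421356237) = 70710.6781
Throughput (kbps) = 70710.6781 * 8 / 1000 = 565.685425 -> 565.69 kbps (2 dp)

565.69


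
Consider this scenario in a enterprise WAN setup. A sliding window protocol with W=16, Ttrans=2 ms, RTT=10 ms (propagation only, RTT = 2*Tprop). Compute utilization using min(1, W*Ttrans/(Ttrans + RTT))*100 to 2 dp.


Given: W = 16, Ttrans = 2 ms, RTT = 10 ms (= 2 * Tprop, Tprop = 5 ms)
Cycle time = Ttrans + RTT = 2 + 10 = 12 ms (first packet sent until its ACK returns)
W * Ttrans = 16 * 2 = 32 ms of sending per cycle
W * Ttrans / (Ttrans + RTT) = 32 / 12 = 2.666667
U = min(1, 2.666667) = 1.000000
U% = 100.00%

100.00


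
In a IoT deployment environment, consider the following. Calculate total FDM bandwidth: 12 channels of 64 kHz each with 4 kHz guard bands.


Given: 12 channels, 64 kHz each, guard = 4 kHz
Channel bandwidth = 12 * 64 = 768 kHz
Guard bands = 11 gaps * 4 kHz = 44 kHz
Total = 768 + 44 = 812 kHz

812


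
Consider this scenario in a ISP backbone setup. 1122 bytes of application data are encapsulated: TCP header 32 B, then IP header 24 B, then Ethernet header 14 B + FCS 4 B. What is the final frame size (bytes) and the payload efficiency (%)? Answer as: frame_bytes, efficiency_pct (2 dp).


TCP segment = 1122 + 32 = 1154 B
IP packet = 1154 + 24 = 1178 B
Ethernet frame = 1178 + 14 + 4 = 1196 B
Efficiency = app / frame = 1122 / 1196 = 0.938127 = 93.8127% -> 93.81% (2 dp)

1196, 93.81
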